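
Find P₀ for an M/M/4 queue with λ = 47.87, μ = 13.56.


a = λ/μ = 47.87/13.56 = 3.5302; ρ = a/c = 0.8826
Σ_{k=0}^{3} a^k/k! (terms k=0..3) = 1.00000 + 3.53024 + 6.23128 + 7.33263 = 18.09415
Tail: a^4/(4!(1−ρ)) = 155.31555/(24·0.1174) = 55.10411
P₀ = 1/(18.09415 + 55.10411) = 1/73.19826 = 0.013662

Final: 0.013662


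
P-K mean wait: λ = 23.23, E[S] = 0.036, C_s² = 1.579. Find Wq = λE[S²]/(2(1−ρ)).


ρ = λ·E[S] = 23.23·0.036 = 0.8363
E[S²] = E[S]²(1+C_s²) = 0.036²·(1+1.579) = 0.003342
Wq = λ·E[S²]/(2(1−ρ)) = 23.23·0.003342/(2·0.1637) = 0.23712 hr

Final: 0.23712 hr


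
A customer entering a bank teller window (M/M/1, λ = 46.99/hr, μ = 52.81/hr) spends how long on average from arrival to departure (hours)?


W = 1/(μ−λ) = 1/(52.81 − 46.99) = 1/5.82 = 0.1718 hr

Final: 0.1718 hr


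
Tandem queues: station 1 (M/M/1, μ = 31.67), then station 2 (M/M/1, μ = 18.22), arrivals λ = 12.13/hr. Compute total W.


Each node sees arrival rate λ = 12.13/hr (tandem ⇒ throughput preserved).
W₁ = 1/(μ₁−λ) = 1/(31.67−12.13) = 0.05118 hr
W₂ = 1/(μ₂−λ) = 1/(18.22−12.13) = 0.16420 hr
W_total = W₁ + W₂ = 0.05118 + 0.16420 = 0.21538 hr

Final: 0.21538 hr


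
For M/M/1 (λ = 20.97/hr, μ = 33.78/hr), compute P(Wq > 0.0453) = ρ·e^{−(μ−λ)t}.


ρ = 20.97/33.78 = 0.6208
P(Wq > t) = ρ·e^{−(μ−λ)t} = 0.6208·e^{−0.5803}
= 0.6208·0.559734 = 0.347473

Final: 0.347473


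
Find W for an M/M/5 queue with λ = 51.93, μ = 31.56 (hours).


a = 1.6454; ρ = 0.3291; P₀ = 0.192422
Lq = P₀·a^c·ρ/(c!(1−ρ)²) = 0.01414
Wq = Lq/λ = 0.01414/51.93 = 0.0002723 hr
W = Wq + 1/μ = 0.0002723 + 0.03169 = 0.03196 hr

Final: 0.03196 hr


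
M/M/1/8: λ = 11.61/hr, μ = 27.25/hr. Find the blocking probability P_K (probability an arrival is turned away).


ρ = λ/μ = 11.61/27.25 = 0.4261
P_K = (1−ρ)ρ^K/(1−ρ^(K+1)) = (0.5739·0.001086)/(1 − 0.0004626)
= 0.0006232/0.999537 = 0.0006234

Final: 0.0006234


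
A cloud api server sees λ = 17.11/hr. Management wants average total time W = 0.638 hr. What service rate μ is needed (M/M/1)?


W = 1/(μ−λ) ⇒ μ − λ = 1/W = 1/0.638 = 1.5674
μ = λ + 1/W = 17.11 + 1.5674 = 18.6774 per hr

Final: 18.6774 /hr


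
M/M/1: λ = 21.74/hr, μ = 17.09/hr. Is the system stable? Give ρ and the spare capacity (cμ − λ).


Total capacity cμ = 1·17.09 = 17.09/hr
ρ = λ/(cμ) = 21.74/17.09 = 1.2721
Stable ⇔ ρ < 1: NO
Spare capacity = cμ − λ = 17.09 − 21.74 = -4.65/hr

Final: ρ = 1.2721; unstable; margin = -4.65/hr


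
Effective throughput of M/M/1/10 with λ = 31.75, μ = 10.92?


ρ = 2.9075; P_K = (1−ρ)ρ^10/(1−ρ^11) = 0.656068
λ_eff = λ(1 − P_K) = 31.75·(1 − 0.656068) = 31.75·0.343932 = 10.9198 /hr

Final: 10.9198 /hr


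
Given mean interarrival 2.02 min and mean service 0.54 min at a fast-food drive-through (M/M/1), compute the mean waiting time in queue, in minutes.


λ = 60/2.02 = 29.7030 /hr
μ = 60/0.54 = 111.1111 /hr
ρ = λ/μ = 29.7030/111.1111 = 0.2673
Wq = ρ/(μ−λ) = 0.2673/(111.1111−29.7030) = 0.003284 hr
In minutes: 0.003284·60 = 0.1970 min

Final: 0.1970 min


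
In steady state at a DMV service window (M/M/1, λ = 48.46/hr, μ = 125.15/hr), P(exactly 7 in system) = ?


ρ = 48.46/125.15 = 0.3872
P_n = (1−ρ)·ρ^n = (1 − 0.3872)·0.3872^7 = 0.6128·0.001305 = 0.0007998

Final: 0.0007998


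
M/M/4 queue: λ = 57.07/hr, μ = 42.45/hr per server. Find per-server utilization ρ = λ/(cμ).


ρ = λ/(cμ) = 57.07/(4·42.45) = 57.07/169.80 = 0.3361

Final: 0.3361


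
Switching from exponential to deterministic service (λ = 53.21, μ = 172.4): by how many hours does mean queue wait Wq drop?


ρ = 53.21/172.4 = 0.3086
Wq(M/M/1) = ρ/(μ−λ) = 0.3086/119.19 = 0.002590 hr
Wq(M/D/1) = ρ/(2(μ−λ)) = 0.001295 hr
Savings = 0.002590 − 0.001295 = 0.001295 hr

Final: 0.001295 hr


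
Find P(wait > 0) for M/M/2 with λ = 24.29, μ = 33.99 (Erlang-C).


a = λ/μ = 0.7146; ρ = a/2 = 0.3573
P₀ = 0.473502 (from M/M/c formula)
C(c,a) = [a^c/(c!(1−ρ))]·P₀ = [0.51068/(2·0.6427)]·0.473502
= 0.39730·0.473502 = 0.188124

Final: 0.188124


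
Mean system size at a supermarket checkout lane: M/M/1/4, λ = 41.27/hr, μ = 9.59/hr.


ρ = 41.27/9.59 = 4.3034
L = ρ[1 − (K+1)ρ^K + Kρ^(K+1)] / [(1−ρ)(1−ρ^(K+1))]
Numerator: 4.3034·(1 − 5·342.975776 + 4·1475.976044) = 18031.527005
Denominator: (-3.3034)·(-1474.976044) = 4872.496461
L = 18031.527005/4872.496461 = 3.7007

Final: 3.7007


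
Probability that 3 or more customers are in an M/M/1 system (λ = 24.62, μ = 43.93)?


ρ = 24.62/43.93 = 0.5604
P(N ≥ n) = ρ^n = 0.5604^3 = 0.176028

Final: 0.176028


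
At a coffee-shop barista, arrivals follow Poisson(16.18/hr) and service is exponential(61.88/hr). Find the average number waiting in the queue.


ρ = 16.18/61.88 = 0.2615
Lq = ρ²/(1−ρ) = 0.06837/0.7385 = 0.09257

Final: 0.09257


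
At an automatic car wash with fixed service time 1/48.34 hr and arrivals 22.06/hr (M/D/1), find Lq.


ρ = 22.06/48.34 = 0.4564
M/D/1: Lq = ρ²/(2(1−ρ)) = 0.2083/(2·0.5436) = 0.19154

Final: 0.19154


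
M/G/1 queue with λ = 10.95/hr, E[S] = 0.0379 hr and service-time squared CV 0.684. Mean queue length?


ρ = λ·E[S] = 10.95·0.0379 = 0.4150
Lq = ρ²(1+C_s²)/(2(1−ρ)) = 0.1722·(1+0.684)/(2·0.5850)
= 0.1722·1.6840/1.1700 = 0.24789

Final: 0.24789


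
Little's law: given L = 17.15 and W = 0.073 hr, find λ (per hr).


λ = L/W = 17.15/0.073 = 234.9315 /hr

Final: 234.9315 /hr


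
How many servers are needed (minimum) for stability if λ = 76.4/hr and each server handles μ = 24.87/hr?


Stability requires cμ > λ ⇔ c > λ/μ.
λ/μ = 76.4/24.87 = 3.0720
Minimum integer c = ⌊3.0720⌋ + 1 = 4
Check: 4·24.87 = 99.48 > 76.4, while 3·24.87 = 74.61 ≤ 76.4

Final: 4 servers


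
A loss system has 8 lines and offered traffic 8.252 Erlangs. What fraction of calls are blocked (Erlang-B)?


B(c,a) = (a^c/c!) / Σ_{k=0}^{c} a^k/k!
a^8/8! = 533.277464
Σ terms (k=0..8): 1.00000 + 8.25200 + 34.04775 + 93.65402 + 193.20824 + 318.87087 + 438.55374 + 516.99221 + 533.27746 = 2137.856291
B = 533.277464/2137.856291 = 0.249445

Final: 0.249445


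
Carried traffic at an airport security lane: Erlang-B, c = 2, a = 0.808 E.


B(2,0.808) = 0.152936 (Erlang-B)
Carried load = a(1 − B) = 0.808·(1 − 0.152936) = 0.808·0.847064 = 0.6844 E

Final: 0.6844 Erlangs


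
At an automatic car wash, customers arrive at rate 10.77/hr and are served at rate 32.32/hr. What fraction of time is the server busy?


ρ = λ/μ = 10.77/32.32 = 0.3332

Final: 0.3332


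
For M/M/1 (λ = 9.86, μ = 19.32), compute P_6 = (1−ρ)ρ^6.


ρ = 9.86/19.32 = 0.5104
P_n = (1−ρ)·ρ^n = (1 − 0.5104)·0.5104^6 = 0.4896·0.017669 = 0.008652

Final: 0.008652


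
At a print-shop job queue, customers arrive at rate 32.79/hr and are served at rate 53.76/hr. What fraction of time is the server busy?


ρ = λ/μ = 32.79/53.76 = 0.6099

Final: 0.6099


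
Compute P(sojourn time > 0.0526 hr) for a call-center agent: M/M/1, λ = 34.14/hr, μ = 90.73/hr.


W ~ Exponential(μ−λ) for M/M/1.
μ − λ = 90.73 − 34.14 = 56.5900
P(W > t) = e^{−(μ−λ)t} = e^{−2.9766} = 0.050964

Final: 0.050964


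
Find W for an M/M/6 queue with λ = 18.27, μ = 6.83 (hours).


a = 2.6750; ρ = 0.4458; P₀ = 0.068327
Lq = P₀·a^c·ρ/(c!(1−ρ)²) = 0.05047
Wq = Lq/λ = 0.05047/18.27 = 0.002762 hr
W = Wq + 1/μ = 0.002762 + 0.14641 = 0.14918 hr

Final: 0.14918 hr


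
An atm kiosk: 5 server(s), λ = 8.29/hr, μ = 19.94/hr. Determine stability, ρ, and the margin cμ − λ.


Total capacity cμ = 5·19.94 = 99.70/hr
ρ = λ/(cμ) = 8.29/99.70 = 0.08315
Stable ⇔ ρ < 1: YES
Spare capacity = cμ − λ = 99.70 − 8.29 = 91.41/hr

Final: ρ = 0.08315; stable; margin = 91.41/hr


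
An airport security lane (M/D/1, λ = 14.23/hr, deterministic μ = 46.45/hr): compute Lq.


ρ = 14.23/46.45 = 0.3064
M/D/1: Lq = ρ²/(2(1−ρ)) = 0.09385/(2·0.6936) = 0.06765

Final: 0.06765


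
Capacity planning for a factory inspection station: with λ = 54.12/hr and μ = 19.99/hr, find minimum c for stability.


Stability requires cμ > λ ⇔ c > λ/μ.
λ/μ = 54.12/19.99 = 2.7074
Minimum integer c = ⌊2.7074⌋ + 1 = 3
Check: 3·19.99 = 59.97 > 54.12, while 2·19.99 = 39.98 ≤ 54.12

Final: 3 servers


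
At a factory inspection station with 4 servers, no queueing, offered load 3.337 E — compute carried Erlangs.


B(4,3.337) = 0.242971 (Erlang-B)
Carried load = a(1 − B) = 3.337·(1 − 0.242971) = 3.337·0.757029 = 2.5262 E

Final: 2.5262 Erlangs


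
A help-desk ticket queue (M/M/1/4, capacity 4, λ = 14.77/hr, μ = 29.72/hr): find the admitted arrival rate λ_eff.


ρ = 0.4970; P_K = (1−ρ)ρ^4/(1−ρ^5) = 0.031644
λ_eff = λ(1 − P_K) = 14.77·(1 − 0.031644) = 14.77·0.968356 = 14.3026 /hr

Final: 14.3026 /hr


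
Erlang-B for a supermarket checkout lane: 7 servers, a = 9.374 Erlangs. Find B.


B(c,a) = (a^c/c!) / Σ_{k=0}^{c} a^k/k!
a^7/7! = 1261.955695
Σ terms (k=0..7): 1.00000 + 9.37400 + 43.93594 + 137.28516 + 321.72777 + 603.17523 + 942.36077 + 1261.95569 = 3320.814571
B = 1261.955695/3320.814571 = 0.380014

Final: 0.380014


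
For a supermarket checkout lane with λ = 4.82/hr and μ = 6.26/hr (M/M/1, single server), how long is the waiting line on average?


ρ = 4.82/6.26 = 0.7700
Lq = ρ²/(1−ρ) = 0.5929/0.2300 = 2.5773

Final: 2.5773


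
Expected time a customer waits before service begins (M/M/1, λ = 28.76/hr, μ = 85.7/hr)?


ρ = 28.76/85.7 = 0.3356
Wq = ρ/(μ−λ) = 0.3356/(85.7 − 28.76) = 0.3356/56.94 = 0.005894 hr

Final: 0.005894 hr


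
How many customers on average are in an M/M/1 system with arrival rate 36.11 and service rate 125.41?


ρ = λ/μ = 36.11/125.41 = 0.2879
L = ρ/(1−ρ) = 0.2879/(1 − 0.2879) = 0.2879/0.7121 = 0.4044

Final: 0.4044


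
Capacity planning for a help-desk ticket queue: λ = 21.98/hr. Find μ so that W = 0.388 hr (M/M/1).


W = 1/(μ−λ) ⇒ μ − λ = 1/W = 1/0.388 = 2.5773
μ = λ + 1/W = 21.98 + 2.5773 = 24.5573 per hr

Final: 24.5573 /hr


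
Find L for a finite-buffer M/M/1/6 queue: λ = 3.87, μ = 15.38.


ρ = 3.87/15.38 = 0.2516
L = ρ[1 − (K+1)ρ^K + Kρ^(K+1)] / [(1−ρ)(1−ρ^(K+1))]
Numerator: 0.2516·(1 − 7·0.0002538 + 6·0.00006387) = 0.251275
Denominator: (0.7484)·(0.999936) = 0.748327
L = 0.251275/0.748327 = 0.3358

Final: 0.3358


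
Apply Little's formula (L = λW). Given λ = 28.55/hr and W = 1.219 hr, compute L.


L = λW = 28.55·1.219 = 34.8025

Final: 34.8025


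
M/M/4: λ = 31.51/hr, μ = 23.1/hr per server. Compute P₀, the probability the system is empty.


a = λ/μ = 31.51/23.1 = 1.3641; ρ = a/c = 0.3410
Σ_{k=0}^{3} a^k/k! (terms k=0..3) = 1.00000 + 1.36407 + 0.93034 + 0.42302 = 3.71743
Tail: a^4/(4!(1−ρ)) = 3.46215/(24·0.6590) = 0.21891
P₀ = 1/(3.71743 + 0.21891) = 1/3.93634 = 0.254043

Final: 0.254043


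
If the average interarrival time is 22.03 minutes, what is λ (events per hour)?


λ = 1/(interarrival time) in consistent units.
1 hour = 60 min, so λ = 60/22.03 = 2.7236 per hour

Final: 2.7236 /hr


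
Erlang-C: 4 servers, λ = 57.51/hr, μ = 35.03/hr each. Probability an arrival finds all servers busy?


a = λ/μ = 1.6417; ρ = a/4 = 0.4104
P₀ = 0.190829 (from M/M/c formula)
C(c,a) = [a^c/(c!(1−ρ))]·P₀ = [7.26462/(24·0.5896)]·0.190829
= 0.51342·0.190829 = 0.097975

Final: 0.097975


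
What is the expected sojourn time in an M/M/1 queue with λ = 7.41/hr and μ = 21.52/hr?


W = 1/(μ−λ) = 1/(21.52 − 7.41) = 1/14.11 = 0.07087 hr

Final: 0.07087 hr


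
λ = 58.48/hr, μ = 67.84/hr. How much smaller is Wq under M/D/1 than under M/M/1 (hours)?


ρ = 58.48/67.84 = 0.8620
Wq(M/M/1) = ρ/(μ−λ) = 0.8620/9.36 = 0.09210 hr
Wq(M/D/1) = ρ/(2(μ−λ)) = 0.04605 hr
Savings = 0.09210 − 0.04605 = 0.04605 hr

Final: 0.04605 hr


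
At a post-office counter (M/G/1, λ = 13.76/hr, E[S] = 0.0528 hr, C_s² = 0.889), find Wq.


ρ = λ·E[S] = 13.76·0.0528 = 0.7265
E[S²] = E[S]²(1+C_s²) = 0.0528²·(1+0.889) = 0.005266
Wq = λ·E[S²]/(2(1−ρ)) = 13.76·0.005266/(2·0.2735) = 0.13249 hr

Final: 0.13249 hr


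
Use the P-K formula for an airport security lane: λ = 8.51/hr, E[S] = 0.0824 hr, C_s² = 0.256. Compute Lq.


ρ = λ·E[S] = 8.51·0.0824 = 0.7012
Lq = ρ²(1+C_s²)/(2(1−ρ)) = 0.4917·(1+0.256)/(2·0.2988)
= 0.4917·1.2560/0.5976 = 1.03354

Final: 1.03354


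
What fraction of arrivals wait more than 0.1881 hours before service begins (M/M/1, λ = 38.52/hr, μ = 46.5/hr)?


ρ = 38.52/46.5 = 0.8284
P(Wq > t) = ρ·e^{−(μ−λ)t} = 0.8284·e^{−1.5010}
= 0.8284·0.222899 = 0.184646

Final: 0.184646


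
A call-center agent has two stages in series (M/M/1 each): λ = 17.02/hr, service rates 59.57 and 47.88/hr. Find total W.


Each node sees arrival rate λ = 17.02/hr (tandem ⇒ throughput preserved).
W₁ = 1/(μ₁−λ) = 1/(59.57−17.02) = 0.02350 hr
W₂ = 1/(μ₂−λ) = 1/(47.88−17.02) = 0.03240 hr
W_total = W₁ + W₂ = 0.02350 + 0.03240 = 0.05591 hr

Final: 0.05591 hr


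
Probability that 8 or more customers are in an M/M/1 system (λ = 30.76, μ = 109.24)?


ρ = 30.76/109.24 = 0.2816
P(N ≥ n) = ρ^n = 0.2816^8 = 0.00003952

Final: 0.00003952


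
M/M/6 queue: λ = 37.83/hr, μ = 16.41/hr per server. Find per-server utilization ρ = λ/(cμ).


ρ = λ/(cμ) = 37.83/(6·16.41) = 37.83/98.46 = 0.3842

Final: 0.3842


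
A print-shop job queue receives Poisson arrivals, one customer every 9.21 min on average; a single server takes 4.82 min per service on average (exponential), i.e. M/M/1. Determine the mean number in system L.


λ = 60/9.21 = 6.5147 /hr
μ = 60/4.82 = 12.4481 /hr
ρ = λ/μ = 6.5147/12.4481 = 0.5233
L = ρ/(1−ρ) = 0.5233/0.4767 = 1.0979

Final: 1.0979


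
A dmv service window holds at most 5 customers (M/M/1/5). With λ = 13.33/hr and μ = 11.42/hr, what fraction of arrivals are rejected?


ρ = λ/μ = 13.33/11.42 = 1.1673
P_K = (1−ρ)ρ^K/(1−ρ^(K+1)) = (-0.1673·2.166807)/(1 − 2.529206)
= -0.362399/-1.529206 = 0.236985

Final: 0.236985


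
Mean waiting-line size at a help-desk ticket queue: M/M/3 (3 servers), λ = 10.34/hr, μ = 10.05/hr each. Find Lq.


a = λ/μ = 1.0289; ρ = a/3 = 0.3430
P₀ = 0.352810
Lq = P₀·a^c·ρ / (c!·(1−ρ)²) = 0.352810·1.08909·0.3430/(6·0.43171)
= 0.05087

Final: 0.05087


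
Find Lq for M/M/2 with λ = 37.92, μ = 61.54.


a = λ/μ = 0.6162; ρ = a/2 = 0.3081
P₀ = 0.528944
Lq = P₀·a^c·ρ / (c!·(1−ρ)²) = 0.528944·0.37968·0.3081/(2·0.47874)
= 0.06462

Final: 0.06462


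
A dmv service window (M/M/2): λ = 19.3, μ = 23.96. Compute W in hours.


a = 0.8055; ρ = 0.4028; P₀ = 0.425766
Lq = P₀·a^c·ρ/(c!(1−ρ)²) = 0.15596
Wq = Lq/λ = 0.15596/19.3 = 0.008081 hr
W = Wq + 1/μ = 0.008081 + 0.04174 = 0.04982 hr

Final: 0.04982 hr


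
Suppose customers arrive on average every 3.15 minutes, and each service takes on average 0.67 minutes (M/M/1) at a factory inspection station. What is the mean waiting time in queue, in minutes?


λ = 60/3.15 = 19.0476 /hr
μ = 60/0.67 = 89.5522 /hr
ρ = λ/μ = 19.0476/89.5522 = 0.2127
Wq = ρ/(μ−λ) = 0.2127/(89.5522−19.0476) = 0.003017 hr
In minutes: 0.003017·60 = 0.1810 min

Final: 0.1810 min


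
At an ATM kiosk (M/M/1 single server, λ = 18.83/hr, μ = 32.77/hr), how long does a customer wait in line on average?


ρ = 18.83/32.77 = 0.5746
Wq = ρ/(μ−λ) = 0.5746/(32.77 − 18.83) = 0.5746/13.94 = 0.04122 hr

Final: 0.04122 hr


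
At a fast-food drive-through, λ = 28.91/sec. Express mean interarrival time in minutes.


Mean interarrival time = 1/λ = 1/28.91 second = 0.03459 second
In minutes: 0.03459 × 0.0166667 = 0.0005765 min

Final: 0.0005765 min


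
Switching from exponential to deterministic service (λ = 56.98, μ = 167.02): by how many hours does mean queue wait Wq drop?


ρ = 56.98/167.02 = 0.3412
Wq(M/M/1) = ρ/(μ−λ) = 0.3412/110.04 = 0.003100 hr
Wq(M/D/1) = ρ/(2(μ−λ)) = 0.001550 hr
Savings = 0.003100 − 0.001550 = 0.001550 hr

Final: 0.001550 hr


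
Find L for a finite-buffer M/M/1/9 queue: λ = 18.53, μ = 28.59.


ρ = 18.53/28.59 = 0.6481
L = ρ[1 − (K+1)ρ^K + Kρ^(K+1)] / [(1−ρ)(1−ρ^(K+1))]
Numerator: 0.6481·(1 − 10·0.020181 + 9·0.013080) = 0.593626
Denominator: (0.3519)·(0.986920) = 0.347269
L = 0.593626/0.347269 = 1.7094

Final: 1.7094


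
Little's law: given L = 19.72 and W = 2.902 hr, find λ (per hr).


λ = L/W = 19.72/2.902 = 6.7953 /hr

Final: 6.7953 /hr


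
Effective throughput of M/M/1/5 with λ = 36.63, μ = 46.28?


ρ = 0.7915; P_K = (1−ρ)ρ^5/(1−ρ^6) = 0.085880
λ_eff = λ(1 − P_K) = 36.63·(1 − 0.085880) = 36.63·0.914120 = 33.4842 /hr

Final: 33.4842 /hr


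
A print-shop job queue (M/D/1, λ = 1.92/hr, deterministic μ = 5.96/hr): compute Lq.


ρ = 1.92/5.96 = 0.3221
M/D/1: Lq = ρ²/(2(1−ρ)) = 0.1038/(2·0.6779) = 0.07655

Final: 0.07655


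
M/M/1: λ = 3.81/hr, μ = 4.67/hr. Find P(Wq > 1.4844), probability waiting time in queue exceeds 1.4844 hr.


ρ = 3.81/4.67 = 0.8158
P(Wq > t) = ρ·e^{−(μ−λ)t} = 0.8158·e^{−1.2766}
= 0.8158·0.278989 = 0.227612

Final: 0.227612


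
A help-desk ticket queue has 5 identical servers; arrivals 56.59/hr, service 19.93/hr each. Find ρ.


ρ = λ/(cμ) = 56.59/(5·19.93) = 56.59/99.65 = 0.5679

Final: 0.5679


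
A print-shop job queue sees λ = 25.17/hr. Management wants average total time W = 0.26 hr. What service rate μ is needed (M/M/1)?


W = 1/(μ−λ) ⇒ μ − λ = 1/W = 1/0.26 = 3.8462
μ = λ + 1/W = 25.17 + 3.8462 = 29.0162 per hr

Final: 29.0162 /hr


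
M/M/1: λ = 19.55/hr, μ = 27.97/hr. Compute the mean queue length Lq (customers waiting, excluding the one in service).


ρ = 19.55/27.97 = 0.6990
Lq = ρ²/(1−ρ) = 0.4885/0.3010 = 1.6229

Final: 1.6229


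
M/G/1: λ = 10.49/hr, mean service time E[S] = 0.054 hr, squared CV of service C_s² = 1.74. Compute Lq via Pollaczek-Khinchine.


ρ = λ·E[S] = 10.49·0.054 = 0.5665
Lq = ρ²(1+C_s²)/(2(1−ρ)) = 0.3209·(1+1.74)/(2·0.4335)
= 0.3209·2.7400/0.8671 = 1.01398

Final: 1.01398


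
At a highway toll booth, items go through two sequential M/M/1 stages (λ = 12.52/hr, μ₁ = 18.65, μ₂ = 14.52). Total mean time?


Each node sees arrival rate λ = 12.52/hr (tandem ⇒ throughput preserved).
W₁ = 1/(μ₁−λ) = 1/(18.65−12.52) = 0.16313 hr
W₂ = 1/(μ₂−λ) = 1/(14.52−12.52) = 0.50000 hr
W_total = W₁ + W₂ = 0.16313 + 0.50000 = 0.66313 hr

Final: 0.66313 hr


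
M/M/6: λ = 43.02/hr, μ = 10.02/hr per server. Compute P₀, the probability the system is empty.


a = λ/μ = 43.02/10.02 = 4.2934; ρ = a/c = 0.7156
Σ_{k=0}^{5} a^k/k! (terms k=0..5) = 1.00000 + 4.29341 + 9.21670 + 13.19036 + 14.15792 + 12.15716 = 54.01556
Tail: a^6/(6!(1−ρ)) = 6263.48594/(720·0.2844) = 30.58486
P₀ = 1/(54.01556 + 30.58486) = 1/84.60042 = 0.011820

Final: 0.011820


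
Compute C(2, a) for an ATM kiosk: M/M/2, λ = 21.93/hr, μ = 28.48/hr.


a = λ/μ = 0.7700; ρ = a/2 = 0.3850
P₀ = 0.444036 (from M/M/c formula)
C(c,a) = [a^c/(c!(1−ρ))]·P₀ = [0.59292/(2·0.6150)]·0.444036
= 0.48206·0.444036 = 0.214050

Final: 0.214050


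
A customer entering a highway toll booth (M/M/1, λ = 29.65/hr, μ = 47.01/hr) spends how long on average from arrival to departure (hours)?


W = 1/(μ−λ) = 1/(47.01 − 29.65) = 1/17.36 = 0.05760 hr

Final: 0.05760 hr


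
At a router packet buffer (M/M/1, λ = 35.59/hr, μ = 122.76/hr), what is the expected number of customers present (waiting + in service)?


ρ = λ/μ = 35.59/122.76 = 0.2899
L = ρ/(1−ρ) = 0.2899/(1 − 0.2899) = 0.2899/0.7101 = 0.4083

Final: 0.4083


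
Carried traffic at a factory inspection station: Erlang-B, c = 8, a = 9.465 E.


B(8,9.465) = 0.312602 (Erlang-B)
Carried load = a(1 − B) = 9.465·(1 − 0.312602) = 9.465·0.687398 = 6.5062 E

Final: 6.5062 Erlangs


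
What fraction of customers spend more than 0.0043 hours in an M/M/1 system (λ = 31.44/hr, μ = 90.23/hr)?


W ~ Exponential(μ−λ) for M/M/1.
μ − λ = 90.23 − 31.44 = 58.7900
P(W > t) = e^{−(μ−λ)t} = e^{−0.2528} = 0.776626

Final: 0.776626


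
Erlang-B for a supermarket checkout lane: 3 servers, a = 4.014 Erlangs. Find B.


B(c,a) = (a^c/c!) / Σ_{k=0}^{c} a^k/k!
a^3/3! = 10.779059
Σ terms (k=0..3): 1.00000 + 4.01400 + 8.05610 + 10.77906 = 23.849157
B = 10.779059/23.849157 = 0.451968

Final: 0.451968


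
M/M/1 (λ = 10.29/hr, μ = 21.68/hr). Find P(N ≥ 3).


ρ = 10.29/21.68 = 0.4746
P(N ≥ n) = ρ^n = 0.4746^3 = 0.106922

Final: 0.106922


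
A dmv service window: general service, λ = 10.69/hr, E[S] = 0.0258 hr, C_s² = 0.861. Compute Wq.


ρ = λ·E[S] = 10.69·0.0258 = 0.2758
E[S²] = E[S]²(1+C_s²) = 0.0258²·(1+0.861) = 0.001239
Wq = λ·E[S²]/(2(1−ρ)) = 10.69·0.001239/(2·0.7242) = 0.009143 hr

Final: 0.009143 hr


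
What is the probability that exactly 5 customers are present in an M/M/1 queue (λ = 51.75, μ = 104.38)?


ρ = 51.75/104.38 = 0.4958
P_n = (1−ρ)·ρ^n = (1 − 0.4958)·0.4958^5 = 0.5042·0.029955 = 0.015104

Final: 0.015104


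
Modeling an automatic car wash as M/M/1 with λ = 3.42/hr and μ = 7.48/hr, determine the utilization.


ρ = λ/μ = 3.42/7.48 = 0.4572

Final: 0.4572


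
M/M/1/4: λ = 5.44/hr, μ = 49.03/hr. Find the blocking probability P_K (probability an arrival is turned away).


ρ = λ/μ = 5.44/49.03 = 0.1110
P_K = (1−ρ)ρ^K/(1−ρ^(K+1)) = (0.8890·0.0001515)/(1 − 0.00001681)
= 0.0001347/0.999983 = 0.0001347

Final: 0.0001347


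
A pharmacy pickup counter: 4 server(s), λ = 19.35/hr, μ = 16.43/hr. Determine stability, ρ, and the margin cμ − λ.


Total capacity cμ = 4·16.43 = 65.72/hr
ρ = λ/(cμ) = 19.35/65.72 = 0.2944
Stable ⇔ ρ < 1: YES
Spare capacity = cμ − λ = 65.72 − 19.35 = 46.37/hr

Final: ρ = 0.2944; stable; margin = 46.37/hr


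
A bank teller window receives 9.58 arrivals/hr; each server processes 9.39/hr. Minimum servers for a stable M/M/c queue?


Stability requires cμ > λ ⇔ c > λ/μ.
λ/μ = 9.58/9.39 = 1.0202
Minimum integer c = ⌊1.0202⌋ + 1 = 2
Check: 2·9.39 = 18.78 > 9.58, while 1·9.39 = 9.39 ≤ 9.58

Final: 2 servers


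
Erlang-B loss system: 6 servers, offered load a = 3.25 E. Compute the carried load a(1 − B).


B(6,3.25) = 0.066642 (Erlang-B)
Carried load = a(1 − B) = 3.25·(1 − 0.066642) = 3.25·0.933358 = 3.0334 E

Final: 3.0334 Erlangs


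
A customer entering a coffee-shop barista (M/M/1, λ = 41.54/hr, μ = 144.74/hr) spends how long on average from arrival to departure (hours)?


W = 1/(μ−λ) = 1/(144.74 − 41.54) = 1/103.20 = 0.009690 hr

Final: 0.009690 hr


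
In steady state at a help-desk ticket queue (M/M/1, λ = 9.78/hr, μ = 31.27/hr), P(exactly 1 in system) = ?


ρ = 9.78/31.27 = 0.3128
P_n = (1−ρ)·ρ^n = (1 − 0.3128)·0.3128^1 = 0.6872·0.312760 = 0.214941

Final: 0.214941


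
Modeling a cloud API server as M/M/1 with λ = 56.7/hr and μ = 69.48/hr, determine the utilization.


ρ = λ/μ = 56.7/69.48 = 0.8161

Final: 0.8161


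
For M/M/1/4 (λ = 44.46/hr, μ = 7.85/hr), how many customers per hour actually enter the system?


ρ = 5.6637; P_K = (1−ρ)ρ^4/(1−ρ^5) = 0.823578
λ_eff = λ(1 − P_K) = 44.46·(1 − 0.823578) = 44.46·0.176422 = 7.8437 /hr

Final: 7.8437 /hr


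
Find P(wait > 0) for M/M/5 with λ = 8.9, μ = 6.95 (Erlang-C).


a = λ/μ = 1.2806; ρ = a/5 = 0.2561
P₀ = 0.277690 (from M/M/c formula)
C(c,a) = [a^c/(c!(1−ρ))]·P₀ = [3.44371/(120·0.7439)]·0.277690
= 0.03858·0.277690 = 0.010713

Final: 0.010713


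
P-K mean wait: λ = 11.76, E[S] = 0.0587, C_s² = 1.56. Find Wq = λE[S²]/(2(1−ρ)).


ρ = λ·E[S] = 11.76·0.0587 = 0.6903
E[S²] = E[S]²(1+C_s²) = 0.0587²·(1+1.56) = 0.008821
Wq = λ·E[S²]/(2(1−ρ)) = 11.76·0.008821/(2·0.3097) = 0.16748 hr

Final: 0.16748 hr


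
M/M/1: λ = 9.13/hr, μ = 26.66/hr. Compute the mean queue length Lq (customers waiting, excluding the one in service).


ρ = 9.13/26.66 = 0.3425
Lq = ρ²/(1−ρ) = 0.1173/0.6575 = 0.1784

Final: 0.1784


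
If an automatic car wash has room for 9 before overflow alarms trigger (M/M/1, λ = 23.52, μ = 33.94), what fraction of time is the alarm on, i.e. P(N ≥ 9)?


ρ = 23.52/33.94 = 0.6930
P(N ≥ n) = ρ^n = 0.6930^9 = 0.036858

Final: 0.036858


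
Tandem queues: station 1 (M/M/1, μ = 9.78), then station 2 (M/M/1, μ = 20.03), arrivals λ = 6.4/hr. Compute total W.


Each node sees arrival rate λ = 6.4/hr (tandem ⇒ throughput preserved).
W₁ = 1/(μ₁−λ) = 1/(9.78−6.4) = 0.29586 hr
W₂ = 1/(μ₂−λ) = 1/(20.03−6.4) = 0.07337 hr
W_total = W₁ + W₂ = 0.29586 + 0.07337 = 0.36923 hr

Final: 0.36923 hr


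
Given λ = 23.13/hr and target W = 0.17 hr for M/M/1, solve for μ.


W = 1/(μ−λ) ⇒ μ − λ = 1/W = 1/0.17 = 5.8824
μ = λ + 1/W = 23.13 + 5.8824 = 29.0124 per hr

Final: 29.0124 /hr


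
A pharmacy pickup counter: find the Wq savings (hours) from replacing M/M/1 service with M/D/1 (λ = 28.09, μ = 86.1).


ρ = 28.09/86.1 = 0.3262
Wq(M/M/1) = ρ/(μ−λ) = 0.3262/58.01 = 0.005624 hr
Wq(M/D/1) = ρ/(2(μ−λ)) = 0.002812 hr
Savings = 0.005624 − 0.002812 = 0.002812 hr

Final: 0.002812 hr


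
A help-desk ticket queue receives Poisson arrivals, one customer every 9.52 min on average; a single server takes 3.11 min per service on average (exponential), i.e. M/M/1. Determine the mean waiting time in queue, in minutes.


λ = 60/9.52 = 6.3025 /hr
μ = 60/3.11 = 19.2926 /hr
ρ = λ/μ = 6.3025/19.2926 = 0.3267
Wq = ρ/(μ−λ) = 0.3267/(19.2926−6.3025) = 0.02515 hr
In minutes: 0.02515·60 = 1.509 min

Final: 1.509 min


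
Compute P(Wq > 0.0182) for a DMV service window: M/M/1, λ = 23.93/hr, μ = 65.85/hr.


ρ = 23.93/65.85 = 0.3634
P(Wq > t) = ρ·e^{−(μ−λ)t} = 0.3634·e^{−0.7629}
= 0.3634·0.466292 = 0.169451

Final: 0.169451


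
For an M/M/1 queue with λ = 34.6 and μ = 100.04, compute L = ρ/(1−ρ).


ρ = λ/μ = 34.6/100.04 = 0.3459
L = ρ/(1−ρ) = 0.3459/(1 − 0.3459) = 0.3459/0.6541 = 0.5287

Final: 0.5287


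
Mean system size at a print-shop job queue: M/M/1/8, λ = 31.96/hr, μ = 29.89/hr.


ρ = 31.96/29.89 = 1.0693
L = ρ[1 − (K+1)ρ^K + Kρ^(K+1)] / [(1−ρ)(1−ρ^(K+1))]
Numerator: 1.0693·(1 − 9·1.708625 + 8·1.826954) = 0.254490
Denominator: (-0.06925)·(-0.826954) = 0.057270
L = 0.254490/0.057270 = 4.4437

Final: 4.4437


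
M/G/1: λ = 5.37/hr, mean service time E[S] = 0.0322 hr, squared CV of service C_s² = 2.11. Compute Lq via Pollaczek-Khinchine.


ρ = λ·E[S] = 5.37·0.0322 = 0.1729
Lq = ρ²(1+C_s²)/(2(1−ρ)) = 0.02990·(1+2.11)/(2·0.8271)
= 0.02990·3.1100/1.6542 = 0.05621

Final: 0.05621


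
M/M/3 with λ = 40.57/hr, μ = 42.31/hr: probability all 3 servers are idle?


a = λ/μ = 40.57/42.31 = 0.9589; ρ = a/c = 0.3196
Σ_{k=0}^{2} a^k/k! (terms k=0..2) = 1.00000 + 0.95887 + 0.45972 = 2.41860
Tail: a^3/(3!(1−ρ)) = 0.88163/(6·0.6804) = 0.21597
P₀ = 1/(2.41860 + 0.21597) = 1/2.63456 = 0.379570

Final: 0.379570


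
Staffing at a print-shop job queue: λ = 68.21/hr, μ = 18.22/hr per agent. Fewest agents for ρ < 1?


Stability requires cμ > λ ⇔ c > λ/μ.
λ/μ = 68.21/18.22 = 3.7437
Minimum integer c = ⌊3.7437⌋ + 1 = 4
Check: 4·18.22 = 72.88 > 68.21, while 3·18.22 = 54.66 ≤ 68.21

Final: 4 servers


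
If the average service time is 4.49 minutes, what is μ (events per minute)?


μ = 1/(service time) in consistent units.
1 minute = 1 min, so μ = 1/4.49 = 0.2227 per minute

Final: 0.2227 /min


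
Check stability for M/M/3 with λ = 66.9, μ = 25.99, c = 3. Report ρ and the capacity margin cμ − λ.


Total capacity cμ = 3·25.99 = 77.97/hr
ρ = λ/(cμ) = 66.9/77.97 = 0.8580
Stable ⇔ ρ < 1: YES
Spare capacity = cμ − λ = 77.97 − 66.9 = 11.07/hr

Final: ρ = 0.8580; stable; margin = 11.07/hr


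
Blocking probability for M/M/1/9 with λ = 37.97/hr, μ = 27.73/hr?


ρ = λ/μ = 37.97/27.73 = 1.3693
P_K = (1−ρ)ρ^K/(1−ρ^(K+1)) = (-0.3693·16.920631)/(1 − 23.168999)
= -6.248369/-22.168999 = 0.281852

Final: 0.281852


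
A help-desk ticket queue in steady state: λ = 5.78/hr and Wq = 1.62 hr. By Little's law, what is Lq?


Lq = λWq = 5.78·1.62 = 9.3636

Final: 9.3636


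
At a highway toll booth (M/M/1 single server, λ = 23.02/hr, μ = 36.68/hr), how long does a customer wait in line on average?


ρ = 23.02/36.68 = 0.6276
Wq = ρ/(μ−λ) = 0.6276/(36.68 − 23.02) = 0.6276/13.66 = 0.04594 hr

Final: 0.04594 hr


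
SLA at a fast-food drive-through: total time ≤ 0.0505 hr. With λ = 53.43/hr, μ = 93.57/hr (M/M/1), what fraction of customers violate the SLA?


W ~ Exponential(μ−λ) for M/M/1.
μ − λ = 93.57 − 53.43 = 40.1400
P(W > t) = e^{−(μ−λ)t} = e^{−2.0271} = 0.131721

Final: 0.131721


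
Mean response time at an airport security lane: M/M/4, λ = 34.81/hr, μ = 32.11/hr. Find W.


a = 1.0841; ρ = 0.2710; P₀ = 0.337496
Lq = P₀·a^c·ρ/(c!(1−ρ)²) = 0.009906
Wq = Lq/λ = 0.009906/34.81 = 0.0002846 hr
W = Wq + 1/μ = 0.0002846 + 0.03114 = 0.03143 hr

Final: 0.03143 hr


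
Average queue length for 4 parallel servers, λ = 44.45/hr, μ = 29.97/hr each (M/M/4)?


a = λ/μ = 1.4831; ρ = a/4 = 0.3708
P₀ = 0.224861
Lq = P₀·a^c·ρ / (c!·(1−ρ)²) = 0.224861·4.83883·0.3708/(24·0.39591)
= 0.04246

Final: 0.04246


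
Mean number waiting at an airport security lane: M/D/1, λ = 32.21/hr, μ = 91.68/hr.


ρ = 32.21/91.68 = 0.3513
M/D/1: Lq = ρ²/(2(1−ρ)) = 0.1234/(2·0.6487) = 0.09514

Final: 0.09514


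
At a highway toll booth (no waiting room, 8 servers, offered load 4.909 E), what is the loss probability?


B(c,a) = (a^c/c!) / Σ_{k=0}^{c} a^k/k!
a^8/8! = 8.364187
Σ terms (k=0..8): 1.00000 + 4.90900 + 12.04914 + 19.71641 + 24.19696 + 23.75658 + 19.43684 + 13.63078 + 8.36419 = 127.059903
B = 8.364187/127.059903 = 0.065829

Final: 0.065829


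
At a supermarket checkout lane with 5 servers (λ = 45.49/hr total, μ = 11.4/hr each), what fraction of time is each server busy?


ρ = λ/(cμ) = 45.49/(5·11.4) = 45.49/57.00 = 0.7981

Final: 0.7981


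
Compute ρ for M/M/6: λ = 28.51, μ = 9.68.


ρ = λ/(cμ) = 28.51/(6·9.68) = 28.51/58.08 = 0.4909

Final: 0.4909


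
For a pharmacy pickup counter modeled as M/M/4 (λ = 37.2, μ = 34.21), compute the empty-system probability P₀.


a = λ/μ = 37.2/34.21 = 1.0874; ρ = a/c = 0.2719
Σ_{k=0}^{3} a^k/k! (terms k=0..3) = 1.00000 + 1.08740 + 0.59122 + 0.21430 = 2.89292
Tail: a^4/(4!(1−ρ)) = 1.39817/(24·0.7281) = 0.08001
P₀ = 1/(2.89292 + 0.08001) = 1/2.97293 = 0.336369

Final: 0.336369


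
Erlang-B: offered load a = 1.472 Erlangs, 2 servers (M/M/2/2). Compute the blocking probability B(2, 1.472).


B(c,a) = (a^c/c!) / Σ_{k=0}^{c} a^k/k!
a^2/2! = 1.083392
Σ terms (k=0..2): 1.00000 + 1.47200 + 1.08339 = 3.555392
B = 1.083392/3.555392 = 0.304718

Final: 0.304718


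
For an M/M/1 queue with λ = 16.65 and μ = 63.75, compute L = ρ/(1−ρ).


ρ = λ/μ = 16.65/63.75 = 0.2612
L = ρ/(1−ρ) = 0.2612/(1 − 0.2612) = 0.2612/0.7388 = 0.3535

Final: 0.3535


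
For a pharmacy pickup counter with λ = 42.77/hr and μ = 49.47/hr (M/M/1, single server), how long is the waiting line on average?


ρ = 42.77/49.47 = 0.8646
Lq = ρ²/(1−ρ) = 0.7475/0.1354 = 5.5190

Final: 5.5190


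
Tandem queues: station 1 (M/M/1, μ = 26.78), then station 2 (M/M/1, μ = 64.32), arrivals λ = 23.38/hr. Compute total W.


Each node sees arrival rate λ = 23.38/hr (tandem ⇒ throughput preserved).
W₁ = 1/(μ₁−λ) = 1/(26.78−23.38) = 0.29412 hr
W₂ = 1/(μ₂−λ) = 1/(64.32−23.38) = 0.02443 hr
W_total = W₁ + W₂ = 0.29412 + 0.02443 = 0.31854 hr

Final: 0.31854 hr


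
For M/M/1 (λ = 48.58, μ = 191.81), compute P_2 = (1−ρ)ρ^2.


ρ = 48.58/191.81 = 0.2533
P_n = (1−ρ)·ρ^n = (1 − 0.2533)·0.2533^2 = 0.7467·0.064146 = 0.047900

Final: 0.047900


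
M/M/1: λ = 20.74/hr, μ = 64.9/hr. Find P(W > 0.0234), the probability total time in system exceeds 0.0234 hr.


W ~ Exponential(μ−λ) for M/M/1.
μ − λ = 64.9 − 20.74 = 44.1600
P(W > t) = e^{−(μ−λ)t} = e^{−1.0333} = 0.355815

Final: 0.355815


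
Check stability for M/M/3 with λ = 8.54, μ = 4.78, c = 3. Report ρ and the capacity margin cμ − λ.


Total capacity cμ = 3·4.78 = 14.34/hr
ρ = λ/(cμ) = 8.54/14.34 = 0.5955
Stable ⇔ ρ < 1: YES
Spare capacity = cμ − λ = 14.34 − 8.54 = 5.80/hr

Final: ρ = 0.5955; stable; margin = 5.80/hr


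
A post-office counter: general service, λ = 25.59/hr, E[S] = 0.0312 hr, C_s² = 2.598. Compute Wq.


ρ = λ·E[S] = 25.59·0.0312 = 0.7984
E[S²] = E[S]²(1+C_s²) = 0.0312²·(1+2.598) = 0.003502
Wq = λ·E[S²]/(2(1−ρ)) = 25.59·0.003502/(2·0.2016) = 0.22230 hr

Final: 0.22230 hr


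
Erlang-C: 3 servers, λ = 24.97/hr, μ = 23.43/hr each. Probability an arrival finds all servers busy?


a = λ/μ = 1.0657; ρ = a/3 = 0.3552
P₀ = 0.339385 (from M/M/c formula)
C(c,a) = [a^c/(c!(1−ρ))]·P₀ = [1.21043/(6·0.6448)]·0.339385
= 0.31289·0.339385 = 0.106190

Final: 0.106190


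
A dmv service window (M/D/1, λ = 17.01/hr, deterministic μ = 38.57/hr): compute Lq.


ρ = 17.01/38.57 = 0.4410
M/D/1: Lq = ρ²/(2(1−ρ)) = 0.1945/(2·0.5590) = 0.17397

Final: 0.17397


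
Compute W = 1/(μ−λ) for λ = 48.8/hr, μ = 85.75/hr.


W = 1/(μ−λ) = 1/(85.75 − 48.8) = 1/36.95 = 0.02706 hr

Final: 0.02706 hr


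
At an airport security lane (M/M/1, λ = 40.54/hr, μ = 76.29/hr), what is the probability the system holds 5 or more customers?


ρ = 40.54/76.29 = 0.5314
P(N ≥ n) = ρ^n = 0.5314^5 = 0.042372

Final: 0.042372


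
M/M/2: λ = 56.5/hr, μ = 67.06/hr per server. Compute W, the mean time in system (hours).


a = 0.8425; ρ = 0.4213; P₀ = 0.407198
Lq = P₀·a^c·ρ/(c!(1−ρ)²) = 0.18178
Wq = Lq/λ = 0.18178/56.5 = 0.003217 hr
W = Wq + 1/μ = 0.003217 + 0.01491 = 0.01813 hr

Final: 0.01813 hr


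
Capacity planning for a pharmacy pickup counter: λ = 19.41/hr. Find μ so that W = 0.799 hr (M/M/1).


W = 1/(μ−λ) ⇒ μ − λ = 1/W = 1/0.799 = 1.2516
μ = λ + 1/W = 19.41 + 1.2516 = 20.6616 per hr

Final: 20.6616 /hr


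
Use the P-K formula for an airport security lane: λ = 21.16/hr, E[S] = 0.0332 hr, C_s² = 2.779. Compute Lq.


ρ = λ·E[S] = 21.16·0.0332 = 0.7025
Lq = ρ²(1+C_s²)/(2(1−ρ)) = 0.4935·(1+2.779)/(2·0.2975)
= 0.4935·3.7790/0.5950 = 3.13462

Final: 3.13462


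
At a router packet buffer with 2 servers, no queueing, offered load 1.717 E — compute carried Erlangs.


B(2,1.717) = 0.351713 (Erlang-B)
Carried load = a(1 − B) = 1.717·(1 − 0.351713) = 1.717·0.648287 = 1.1131 E

Final: 1.1131 Erlangs


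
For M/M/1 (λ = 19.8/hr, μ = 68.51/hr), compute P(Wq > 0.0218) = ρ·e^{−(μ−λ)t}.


ρ = 19.8/68.51 = 0.2890
P(Wq > t) = ρ·e^{−(μ−λ)t} = 0.2890·e^{−1.0619}
= 0.2890·0.345806 = 0.099941

Final: 0.099941


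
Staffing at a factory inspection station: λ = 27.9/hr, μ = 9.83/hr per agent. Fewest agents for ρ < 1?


Stability requires cμ > λ ⇔ c > λ/μ.
λ/μ = 27.9/9.83 = 2.8383
Minimum integer c = ⌊2.8383⌋ + 1 = 3
Check: 3·9.83 = 29.49 > 27.9, while 2·9.83 = 19.66 ≤ 27.9

Final: 3 servers


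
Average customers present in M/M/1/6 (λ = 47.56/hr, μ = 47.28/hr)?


ρ = 47.56/47.28 = 1.0059
L = ρ[1 − (K+1)ρ^K + Kρ^(K+1)] / [(1−ρ)(1−ρ^(K+1))]
Numerator: 1.0059·(1 − 7·1.036063 + 6·1.042199) = 0.0007556
Denominator: (-0.005922)·(-0.042199) = 0.0002499
L = 0.0007556/0.0002499 = 3.0236

Final: 3.0236


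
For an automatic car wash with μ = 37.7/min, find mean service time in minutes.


Mean service time = 1/μ = 1/37.7 minute = 0.02653 minute
In minutes: 0.02653 × 1 = 0.02653 min

Final: 0.02653 min


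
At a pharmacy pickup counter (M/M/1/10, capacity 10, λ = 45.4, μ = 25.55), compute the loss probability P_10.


ρ = λ/μ = 45.4/25.55 = 1.7769
P_K = (1−ρ)ρ^K/(1−ρ^(K+1)) = (-0.7769·313.797503)/(1 − 557.589301)
= -243.791798/-556.589301 = 0.438010

Final: 0.438010


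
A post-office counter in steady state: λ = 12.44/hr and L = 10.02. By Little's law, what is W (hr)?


W = L/λ = 10.02/12.44 = 0.8055 hr

Final: 0.8055 hr


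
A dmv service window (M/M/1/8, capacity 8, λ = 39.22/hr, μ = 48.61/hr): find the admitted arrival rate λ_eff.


ρ = 0.8068; P_K = (1−ρ)ρ^8/(1−ρ^9) = 0.040567
λ_eff = λ(1 − P_K) = 39.22·(1 − 0.040567) = 39.22·0.959433 = 37.6290 /hr

Final: 37.6290 /hr


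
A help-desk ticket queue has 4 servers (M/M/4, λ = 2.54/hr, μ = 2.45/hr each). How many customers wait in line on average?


a = λ/μ = 1.0367; ρ = a/4 = 0.2592
P₀ = 0.354003
Lq = P₀·a^c·ρ / (c!·(1−ρ)²) = 0.354003·1.15524·0.2592/(24·0.54881)
= 0.008047

Final: 0.008047


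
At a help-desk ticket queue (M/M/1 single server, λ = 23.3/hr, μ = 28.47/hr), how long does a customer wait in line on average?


ρ = 23.3/28.47 = 0.8184
Wq = ρ/(μ−λ) = 0.8184/(28.47 − 23.3) = 0.8184/5.17 = 0.1583 hr

Final: 0.1583 hr


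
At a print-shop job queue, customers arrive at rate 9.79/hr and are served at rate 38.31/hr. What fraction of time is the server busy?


ρ = λ/μ = 9.79/38.31 = 0.2555

Final: 0.2555


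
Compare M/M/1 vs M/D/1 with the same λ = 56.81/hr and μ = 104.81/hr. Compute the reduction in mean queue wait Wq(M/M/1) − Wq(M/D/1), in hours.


ρ = 56.81/104.81 = 0.5420
Wq(M/M/1) = ρ/(μ−λ) = 0.5420/48.00 = 0.01129 hr
Wq(M/D/1) = ρ/(2(μ−λ)) = 0.005646 hr
Savings = 0.01129 − 0.005646 = 0.005646 hr

Final: 0.005646 hr


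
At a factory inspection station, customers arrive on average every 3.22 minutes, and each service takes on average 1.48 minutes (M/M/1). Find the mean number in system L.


λ = 60/3.22 = 18.6335 /hr
μ = 60/1.48 = 40.5405 /hr
ρ = λ/μ = 18.6335/40.5405 = 0.4596
L = ρ/(1−ρ) = 0.4596/0.5404 = 0.8506

Final: 0.8506


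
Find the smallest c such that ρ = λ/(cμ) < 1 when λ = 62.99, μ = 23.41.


Stability requires cμ > λ ⇔ c > λ/μ.
λ/μ = 62.99/23.41 = 2.6907
Minimum integer c = ⌊2.6907⌋ + 1 = 3
Check: 3·23.41 = 70.23 > 62.99, while 2·23.41 = 46.82 ≤ 62.99

Final: 3 servers


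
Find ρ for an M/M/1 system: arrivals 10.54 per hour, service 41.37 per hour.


ρ = λ/μ = 10.54/41.37 = 0.2548

Final: 0.2548


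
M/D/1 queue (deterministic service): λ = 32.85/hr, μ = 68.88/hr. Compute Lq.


ρ = 32.85/68.88 = 0.4769
M/D/1: Lq = ρ²/(2(1−ρ)) = 0.2274/(2·0.5231) = 0.21741

Final: 0.21741


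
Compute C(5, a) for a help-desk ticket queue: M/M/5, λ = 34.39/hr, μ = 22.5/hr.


a = λ/μ = 1.5284; ρ = a/5 = 0.3057
P₀ = 0.216490 (from M/M/c formula)
C(c,a) = [a^c/(c!(1−ρ))]·P₀ = [8.34158/(120·0.6943)]·0.216490
= 0.10012·0.216490 = 0.021675

Final: 0.021675


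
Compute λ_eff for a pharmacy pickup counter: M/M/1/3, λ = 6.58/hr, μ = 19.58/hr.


ρ = 0.3361; P_K = (1−ρ)ρ^3/(1−ρ^4) = 0.025524
λ_eff = λ(1 − P_K) = 6.58·(1 − 0.025524) = 6.58·0.974476 = 6.4121 /hr

Final: 6.4121 /hr


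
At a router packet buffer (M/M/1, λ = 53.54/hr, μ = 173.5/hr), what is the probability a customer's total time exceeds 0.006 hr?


W ~ Exponential(μ−λ) for M/M/1.
μ − λ = 173.5 − 53.54 = 119.9600
P(W > t) = e^{−(μ−λ)t} = e^{−0.7198} = 0.486869

Final: 0.486869
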